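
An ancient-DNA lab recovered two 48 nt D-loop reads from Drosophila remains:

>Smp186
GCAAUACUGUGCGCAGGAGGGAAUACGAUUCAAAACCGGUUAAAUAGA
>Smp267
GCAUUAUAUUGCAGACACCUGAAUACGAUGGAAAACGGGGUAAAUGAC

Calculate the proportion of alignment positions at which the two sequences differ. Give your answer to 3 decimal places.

0.375

Mismatches occur at site 4 (A→U), site 7 (C→U), site 8 (U→A), site 9 (G→U), site 13 (G→A), site 14 (C→G), site 16 (G→C), site 17 (G→A), site 18 (A→C), site 19 (G→C), site 20 (G→U), site 30 (U→G), site 31 (C→G), site 37 (C→G), site 40 (U→G), site 46 (A→G), site 47 (G→A), site 48 (A→C).
There are 18 differences over 48 sites, so p = 18/48 = 0.375.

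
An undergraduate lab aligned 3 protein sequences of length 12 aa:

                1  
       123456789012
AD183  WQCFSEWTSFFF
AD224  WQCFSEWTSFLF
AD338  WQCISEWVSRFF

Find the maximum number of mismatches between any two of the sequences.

4

Pairwise Hamming distances:
  AD183 vs AD224: 1
  AD183 vs AD338: 3
  AD224 vs AD338: 4
The largest is 4, between AD224 and AD338.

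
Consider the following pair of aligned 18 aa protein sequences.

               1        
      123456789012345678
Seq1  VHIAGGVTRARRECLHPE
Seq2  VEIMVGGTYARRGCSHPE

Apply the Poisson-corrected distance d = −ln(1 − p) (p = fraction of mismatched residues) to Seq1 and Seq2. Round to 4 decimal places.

The sequences differ at positions 2 (H/E), 4 (A/M), 5 (G/V), 7 (V/G), 9 (R/Y), 13 (E/G), 15 (L/S).
p = 7/18 = 0.388889.
d = −ln(1 − 0.388889) = −ln(0.611111) = 0.4925.

0.4925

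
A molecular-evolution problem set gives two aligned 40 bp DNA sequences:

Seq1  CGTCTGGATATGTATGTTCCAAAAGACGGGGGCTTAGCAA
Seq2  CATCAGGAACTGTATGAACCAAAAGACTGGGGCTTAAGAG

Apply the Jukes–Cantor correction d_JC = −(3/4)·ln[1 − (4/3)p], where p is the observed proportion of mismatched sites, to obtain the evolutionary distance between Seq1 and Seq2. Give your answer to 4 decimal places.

Differing sites — 2:G/A; 5:T/A; 9:T/A; 10:A/C; 17:T/A; 18:T/A; 28:G/T; 37:G/A; 38:C/G; 40:A/G.
p = 10/40 = 0.250000.
d = −0.75 · ln(1 − (4/3)·0.250000) = −0.75 · ln(0.666667) = −0.75 · (-0.405465) = 0.3041.

0.3041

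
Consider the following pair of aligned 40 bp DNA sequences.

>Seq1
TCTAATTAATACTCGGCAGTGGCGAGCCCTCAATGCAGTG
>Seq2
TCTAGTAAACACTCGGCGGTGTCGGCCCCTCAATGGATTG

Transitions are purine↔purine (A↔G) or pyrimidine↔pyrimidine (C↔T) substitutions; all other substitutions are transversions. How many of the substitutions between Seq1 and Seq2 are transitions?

4

Differing sites — 5:A/G (Ti); 7:T/A (Tv); 10:T/C (Ti); 18:A/G (Ti); 22:G/T (Tv); 25:A/G (Ti); 26:G/C (Tv); 36:C/G (Tv); 38:G/T (Tv).
Of the 9 differences, 4 transitions and 5 transversions, so the answer is 4.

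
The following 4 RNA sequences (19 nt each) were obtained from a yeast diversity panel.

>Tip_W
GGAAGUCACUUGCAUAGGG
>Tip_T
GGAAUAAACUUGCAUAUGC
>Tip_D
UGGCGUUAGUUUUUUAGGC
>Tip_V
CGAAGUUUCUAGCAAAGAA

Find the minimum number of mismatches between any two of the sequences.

5

Pairwise Hamming distances:
  Tip_W vs Tip_T: 5
  Tip_W vs Tip_D: 9
  Tip_W vs Tip_V: 7
  Tip_T vs Tip_D: 11
  Tip_T vs Tip_V: 10
  Tip_D vs Tip_V: 12
The smallest is 5, between Tip_W and Tip_T.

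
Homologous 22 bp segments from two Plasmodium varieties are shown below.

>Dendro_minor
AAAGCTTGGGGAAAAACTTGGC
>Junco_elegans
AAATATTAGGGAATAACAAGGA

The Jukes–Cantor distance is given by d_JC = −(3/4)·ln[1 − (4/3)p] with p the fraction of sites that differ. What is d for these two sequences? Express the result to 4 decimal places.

Mismatches occur at site 4 (G↔T), site 5 (C↔A), site 8 (G↔A), site 14 (A↔T), site 18 (T↔A), site 19 (T↔A), site 22 (C↔A).
p = 7/22 = 0.318182.
d = −0.75 · ln(1 − (4/3)·0.318182) = −0.75 · ln(0.575757) = −0.75 · (-0.552070) = 0.4141.

0.4141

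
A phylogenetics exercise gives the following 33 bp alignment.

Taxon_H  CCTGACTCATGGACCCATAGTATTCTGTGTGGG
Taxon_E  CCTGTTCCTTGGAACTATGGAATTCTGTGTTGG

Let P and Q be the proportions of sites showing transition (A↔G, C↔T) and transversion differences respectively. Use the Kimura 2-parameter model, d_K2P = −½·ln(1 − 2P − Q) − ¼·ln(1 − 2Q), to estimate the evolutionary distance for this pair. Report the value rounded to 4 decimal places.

Differing sites — 5:A/T (Tv); 6:C/T (Ti); 7:T/C (Ti); 9:A/T (Tv); 14:C/A (Tv); 16:C/T (Ti); 19:A/G (Ti); 21:T/A (Tv); 31:G/T (Tv).
Of the 9 differences, 4 transitions and 5 transversions over 33 sites: P = 4/33 = 0.121212, Q = 5/33 = 0.151515.
d = −0.5·ln(0.606061) − 0.25·ln(0.696970) = −0.5·(-0.500775) − 0.25·(-0.361013) = 0.3406.

0.3406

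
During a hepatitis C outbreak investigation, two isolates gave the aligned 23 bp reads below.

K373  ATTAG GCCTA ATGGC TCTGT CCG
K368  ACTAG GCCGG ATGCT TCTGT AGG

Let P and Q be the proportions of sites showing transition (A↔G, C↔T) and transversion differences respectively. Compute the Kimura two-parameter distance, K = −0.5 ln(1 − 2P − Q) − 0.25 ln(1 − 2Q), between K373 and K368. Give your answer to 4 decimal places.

0.3921

Differing sites — 2:T/C (Ti); 9:T/G (Tv); 10:A/G (Ti); 14:G/C (Tv); 15:C/T (Ti); 21:C/A (Tv); 22:C/G (Tv).
Of the 7 differences, 3 transitions and 4 transversions over 23 sites: P = 3/23 = 0.130435, Q = 4/23 = 0.173913.
d = −0.5·ln(0.565217) − 0.25·ln(0.652174) = −0.5·(-0.570546) − 0.25·(-0.427444) = 0.3921.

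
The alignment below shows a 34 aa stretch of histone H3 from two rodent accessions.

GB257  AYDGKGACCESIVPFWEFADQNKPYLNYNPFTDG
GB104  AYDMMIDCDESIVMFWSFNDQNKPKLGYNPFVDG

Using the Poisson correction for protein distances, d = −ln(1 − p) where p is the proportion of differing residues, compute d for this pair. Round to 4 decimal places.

Differing sites — 4:G/M; 5:K/M; 6:G/I; 7:A/D; 9:C/D; 14:P/M; 17:E/S; 19:A/N; 25:Y/K; 27:N/G; 32:T/V.
p = 11/34 = 0.323529.
d = −ln(1 − 0.323529) = −ln(0.676471) = 0.3909.

0.3909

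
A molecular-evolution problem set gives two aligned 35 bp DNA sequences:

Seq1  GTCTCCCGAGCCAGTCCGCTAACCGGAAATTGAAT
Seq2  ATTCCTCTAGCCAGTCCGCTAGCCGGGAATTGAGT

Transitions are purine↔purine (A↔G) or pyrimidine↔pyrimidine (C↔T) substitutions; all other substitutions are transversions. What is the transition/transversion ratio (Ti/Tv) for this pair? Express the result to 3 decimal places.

7.000

Mismatches occur at site 1 (G↔A, transition), site 3 (C↔T, transition), site 4 (T↔C, transition), site 6 (C↔T, transition), site 8 (G↔T, transversion), site 22 (A↔G, transition), site 27 (A↔G, transition), site 34 (A↔G, transition).
Of the 8 differences, 7 transitions and 1 transversion, so Ti/Tv = 7/1 = 7.000.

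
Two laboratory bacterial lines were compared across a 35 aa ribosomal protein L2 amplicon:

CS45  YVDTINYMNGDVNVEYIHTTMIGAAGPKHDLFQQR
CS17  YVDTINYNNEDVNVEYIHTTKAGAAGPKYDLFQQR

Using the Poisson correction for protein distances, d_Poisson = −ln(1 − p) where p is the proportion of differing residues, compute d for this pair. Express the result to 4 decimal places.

The sequences differ at positions 8 (M/N), 10 (G/E), 21 (M/K), 22 (I/A), 29 (H/Y).
p = 5/35 = 0.142857.
d = −ln(1 − 0.142857) = −ln(0.857143) = 0.1542.

0.1542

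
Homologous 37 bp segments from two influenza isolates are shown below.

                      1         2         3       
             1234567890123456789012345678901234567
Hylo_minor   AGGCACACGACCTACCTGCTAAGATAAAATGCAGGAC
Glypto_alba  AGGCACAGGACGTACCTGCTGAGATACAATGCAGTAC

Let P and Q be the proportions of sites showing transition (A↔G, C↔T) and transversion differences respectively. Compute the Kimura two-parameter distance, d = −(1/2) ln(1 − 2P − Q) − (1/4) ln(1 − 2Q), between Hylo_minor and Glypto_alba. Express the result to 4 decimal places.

The sequences differ at positions 8 (C/G, transversion), 12 (C/G, transversion), 21 (A/G, transition), 27 (A/C, transversion), 35 (G/T, transversion).
Of the 5 differences, 1 transition and 4 transversions over 37 sites: P = 1/37 = 0.027027, Q = 4/37 = 0.108108.
d = −0.5·ln(0.837838) − 0.25·ln(0.783784) = −0.5·(-0.176931) − 0.25·(-0.243622) = 0.1494.

0.1494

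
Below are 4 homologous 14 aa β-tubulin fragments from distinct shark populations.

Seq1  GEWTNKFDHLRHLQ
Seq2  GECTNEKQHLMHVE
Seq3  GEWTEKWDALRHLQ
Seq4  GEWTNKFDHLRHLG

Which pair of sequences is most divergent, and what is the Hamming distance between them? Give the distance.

9

Pairwise Hamming distances:
  Seq1 vs Seq2: 7
  Seq1 vs Seq3: 3
  Seq1 vs Seq4: 1
  Seq2 vs Seq3: 9
  Seq2 vs Seq4: 7
  Seq3 vs Seq4: 4
The largest is 9, between Seq2 and Seq3.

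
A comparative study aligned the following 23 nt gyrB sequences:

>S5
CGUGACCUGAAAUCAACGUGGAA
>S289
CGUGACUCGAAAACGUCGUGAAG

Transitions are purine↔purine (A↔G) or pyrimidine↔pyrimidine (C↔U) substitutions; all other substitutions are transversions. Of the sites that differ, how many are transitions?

Mismatches occur at site 7 (C/U, transition), site 8 (U/C, transition), site 13 (U/A, transversion), site 15 (A/G, transition), site 16 (A/U, transversion), site 21 (G/A, transition), site 23 (A/G, transition).
Of the 7 differences, 5 transitions and 2 transversions, so the answer is 5.

5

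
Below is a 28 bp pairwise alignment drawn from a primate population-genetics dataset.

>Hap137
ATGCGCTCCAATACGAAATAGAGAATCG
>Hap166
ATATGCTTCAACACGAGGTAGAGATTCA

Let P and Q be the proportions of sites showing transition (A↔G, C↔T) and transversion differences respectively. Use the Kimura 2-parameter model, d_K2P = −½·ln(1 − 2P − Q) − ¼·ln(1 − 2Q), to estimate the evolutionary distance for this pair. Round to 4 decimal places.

0.4022

The sequences differ at positions 3 (G/A, transition), 4 (C/T, transition), 8 (C/T, transition), 12 (T/C, transition), 17 (A/G, transition), 18 (A/G, transition), 25 (A/T, transversion), 28 (G/A, transition).
Of the 8 differences, 7 transitions and 1 transversion over 28 sites: P = 7/28 = 0.250000, Q = 1/28 = 0.035714.
d = −0.5·ln(0.464286) − 0.25·ln(0.928572) = −0.5·(-0.767255) − 0.25·(-0.074107) = 0.4022.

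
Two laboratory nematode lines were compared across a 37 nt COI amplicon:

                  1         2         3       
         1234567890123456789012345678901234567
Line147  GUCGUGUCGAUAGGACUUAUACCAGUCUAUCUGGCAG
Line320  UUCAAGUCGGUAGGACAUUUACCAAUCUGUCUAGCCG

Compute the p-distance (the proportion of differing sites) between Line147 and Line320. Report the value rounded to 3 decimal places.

Differing sites — 1:G/U; 4:G/A; 5:U/A; 10:A/G; 17:U/A; 19:A/U; 25:G/A; 29:A/G; 33:G/A; 36:A/C.
There are 10 differences over 37 sites, so p = 10/37 = 0.270.

0.270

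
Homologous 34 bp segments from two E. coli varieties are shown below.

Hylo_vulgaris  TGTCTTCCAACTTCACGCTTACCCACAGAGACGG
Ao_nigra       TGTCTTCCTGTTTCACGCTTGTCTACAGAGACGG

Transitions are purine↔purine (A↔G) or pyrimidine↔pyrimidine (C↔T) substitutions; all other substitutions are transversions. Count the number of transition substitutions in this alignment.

Mismatches occur at site 9 (A→T, transversion), site 10 (A→G, transition), site 11 (C→T, transition), site 21 (A→G, transition), site 22 (C→T, transition), site 24 (C→T, transition).
Of the 6 differences, 5 transitions and 1 transversion, so the answer is 5.

5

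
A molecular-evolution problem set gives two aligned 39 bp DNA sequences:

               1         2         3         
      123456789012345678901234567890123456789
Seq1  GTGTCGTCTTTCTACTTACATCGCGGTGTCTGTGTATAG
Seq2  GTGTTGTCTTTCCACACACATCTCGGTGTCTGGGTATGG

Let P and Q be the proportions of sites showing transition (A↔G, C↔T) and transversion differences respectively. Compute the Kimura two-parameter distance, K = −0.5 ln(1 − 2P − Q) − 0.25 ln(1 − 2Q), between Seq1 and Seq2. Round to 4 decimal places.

0.2074

Differing sites — 5:C/T (Ti); 13:T/C (Ti); 16:T/A (Tv); 17:T/C (Ti); 23:G/T (Tv); 33:T/G (Tv); 38:A/G (Ti).
Of the 7 differences, 4 transitions and 3 transversions over 39 sites: P = 4/39 = 0.102564, Q = 3/39 = 0.076923.
d = −0.5·ln(0.717949) − 0.25·ln(0.846154) = −0.5·(-0.331357) − 0.25·(-0.167054) = 0.2074.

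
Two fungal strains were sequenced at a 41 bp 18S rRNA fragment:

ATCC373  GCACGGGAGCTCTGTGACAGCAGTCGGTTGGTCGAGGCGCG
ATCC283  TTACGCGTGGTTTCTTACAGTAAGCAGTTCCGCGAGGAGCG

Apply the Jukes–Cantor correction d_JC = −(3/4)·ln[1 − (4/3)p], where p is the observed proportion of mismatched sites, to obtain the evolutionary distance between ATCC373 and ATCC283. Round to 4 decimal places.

0.5510

Mismatches occur at site 1 (G/T), site 2 (C/T), site 6 (G/C), site 8 (A/T), site 10 (C/G), site 12 (C/T), site 14 (G/C), site 16 (G/T), site 21 (C/T), site 23 (G/A), site 24 (T/G), site 26 (G/A), site 30 (G/C), site 31 (G/C), site 32 (T/G), site 38 (C/A).
p = 16/41 = 0.390244.
d = −0.75 · ln(1 − (4/3)·0.390244) = −0.75 · ln(0.479675) = −0.75 · (-0.734646) = 0.5510.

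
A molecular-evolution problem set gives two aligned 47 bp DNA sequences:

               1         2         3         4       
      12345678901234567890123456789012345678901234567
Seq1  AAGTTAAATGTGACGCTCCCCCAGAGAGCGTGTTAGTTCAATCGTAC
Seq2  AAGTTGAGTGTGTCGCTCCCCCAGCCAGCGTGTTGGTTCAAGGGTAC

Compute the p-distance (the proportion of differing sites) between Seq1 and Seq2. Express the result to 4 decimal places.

Mismatches occur at site 6 (A↔G), site 8 (A↔G), site 13 (A↔T), site 25 (A↔C), site 26 (G↔C), site 35 (A↔G), site 42 (T↔G), site 43 (C↔G).
There are 8 differences over 47 sites, so p = 8/47 = 0.1702.

0.1702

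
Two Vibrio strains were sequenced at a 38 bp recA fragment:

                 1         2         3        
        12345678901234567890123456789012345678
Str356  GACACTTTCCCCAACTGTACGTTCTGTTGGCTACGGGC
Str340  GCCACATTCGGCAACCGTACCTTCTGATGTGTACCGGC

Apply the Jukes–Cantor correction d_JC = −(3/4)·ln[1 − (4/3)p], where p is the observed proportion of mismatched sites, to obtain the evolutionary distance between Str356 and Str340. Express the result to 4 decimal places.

0.3241

Differing sites — 2:A/C; 6:T/A; 10:C/G; 11:C/G; 16:T/C; 21:G/C; 27:T/A; 30:G/T; 31:C/G; 35:G/C.
p = 10/38 = 0.263158.
d = −0.75 · ln(1 − (4/3)·0.263158) = −0.75 · ln(0.649123) = −0.75 · (-0.432133) = 0.3241.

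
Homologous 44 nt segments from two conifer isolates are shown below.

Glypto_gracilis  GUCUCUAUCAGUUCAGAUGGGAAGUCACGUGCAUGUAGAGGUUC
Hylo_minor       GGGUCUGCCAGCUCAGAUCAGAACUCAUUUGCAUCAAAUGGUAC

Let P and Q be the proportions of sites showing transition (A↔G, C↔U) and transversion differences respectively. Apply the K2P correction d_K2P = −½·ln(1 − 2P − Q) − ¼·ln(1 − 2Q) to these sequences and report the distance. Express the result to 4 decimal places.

Mismatches occur at site 2 (U/G, transversion), site 3 (C/G, transversion), site 7 (A/G, transition), site 8 (U/C, transition), site 12 (U/C, transition), site 19 (G/C, transversion), site 20 (G/A, transition), site 24 (G/C, transversion), site 28 (C/U, transition), site 29 (G/U, transversion), site 35 (G/C, transversion), site 36 (U/A, transversion), site 38 (G/A, transition), site 39 (A/U, transversion), site 43 (U/A, transversion).
Of the 15 differences, 6 transitions and 9 transversions over 44 sites: P = 6/44 = 0.136364, Q = 9/44 = 0.204545.
d = −0.5·ln(0.522727) − 0.25·ln(0.590910) = −0.5·(-0.648696) − 0.25·(-0.526092) = 0.4559.

0.4559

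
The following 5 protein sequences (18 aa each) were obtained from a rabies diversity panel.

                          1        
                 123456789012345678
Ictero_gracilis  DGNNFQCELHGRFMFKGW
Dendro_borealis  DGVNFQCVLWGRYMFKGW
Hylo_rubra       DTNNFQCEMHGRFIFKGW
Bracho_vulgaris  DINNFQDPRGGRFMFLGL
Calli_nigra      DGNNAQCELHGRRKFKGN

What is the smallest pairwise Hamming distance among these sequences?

Pairwise Hamming distances:
  Ictero_gracilis vs Dendro_borealis: 4
  Ictero_gracilis vs Hylo_rubra: 3
  Ictero_gracilis vs Bracho_vulgaris: 7
  Ictero_gracilis vs Calli_nigra: 4
  Dendro_borealis vs Hylo_rubra: 7
  Dendro_borealis vs Bracho_vulgaris: 9
  Dendro_borealis vs Calli_nigra: 7
  Hylo_rubra vs Bracho_vulgaris: 8
  Hylo_rubra vs Calli_nigra: 6
  Bracho_vulgaris vs Calli_nigra: 10
The smallest is 3, between Ictero_gracilis and Hylo_rubra.

3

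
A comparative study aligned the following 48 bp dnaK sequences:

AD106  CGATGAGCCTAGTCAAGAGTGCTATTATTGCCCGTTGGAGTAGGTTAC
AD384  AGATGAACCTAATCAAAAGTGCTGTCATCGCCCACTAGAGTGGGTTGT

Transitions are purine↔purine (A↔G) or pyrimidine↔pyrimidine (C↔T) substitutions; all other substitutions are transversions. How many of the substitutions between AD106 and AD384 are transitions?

12

Differing sites — 1:C/A (Tv); 7:G/A (Ti); 12:G/A (Ti); 17:G/A (Ti); 24:A/G (Ti); 26:T/C (Ti); 29:T/C (Ti); 34:G/A (Ti); 35:T/C (Ti); 37:G/A (Ti); 42:A/G (Ti); 47:A/G (Ti); 48:C/T (Ti).
Of the 13 differences, 12 transitions and 1 transversion, so the answer is 12.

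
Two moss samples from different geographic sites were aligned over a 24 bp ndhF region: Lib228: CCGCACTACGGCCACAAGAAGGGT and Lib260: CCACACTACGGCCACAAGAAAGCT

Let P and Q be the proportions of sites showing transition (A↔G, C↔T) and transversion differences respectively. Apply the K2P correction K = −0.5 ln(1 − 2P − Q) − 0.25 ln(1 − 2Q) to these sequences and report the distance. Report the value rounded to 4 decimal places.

0.1386

The sequences differ at positions 3 (G/A, transition), 21 (G/A, transition), 23 (G/C, transversion).
Of the 3 differences, 2 transitions and 1 transversion over 24 sites: P = 2/24 = 0.083333, Q = 1/24 = 0.041667.
d = −0.5·ln(0.791667) − 0.25·ln(0.916666) = −0.5·(-0.233614) − 0.25·(-0.087012) = 0.1386.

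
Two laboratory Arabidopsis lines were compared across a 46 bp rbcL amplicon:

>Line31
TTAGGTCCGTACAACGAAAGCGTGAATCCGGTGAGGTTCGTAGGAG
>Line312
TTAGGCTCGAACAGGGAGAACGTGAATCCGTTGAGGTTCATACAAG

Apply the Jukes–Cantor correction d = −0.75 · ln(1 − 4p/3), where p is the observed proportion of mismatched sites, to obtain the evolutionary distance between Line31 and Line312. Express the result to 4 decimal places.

0.2880

Mismatches occur at site 6 (T/C), site 7 (C/T), site 10 (T/A), site 14 (A/G), site 15 (C/G), site 18 (A/G), site 20 (G/A), site 31 (G/T), site 40 (G/A), site 43 (G/C), site 44 (G/A).
p = 11/46 = 0.239130.
d = −0.75 · ln(1 − (4/3)·0.239130) = −0.75 · ln(0.681160) = −0.75 · (-0.383958) = 0.2880.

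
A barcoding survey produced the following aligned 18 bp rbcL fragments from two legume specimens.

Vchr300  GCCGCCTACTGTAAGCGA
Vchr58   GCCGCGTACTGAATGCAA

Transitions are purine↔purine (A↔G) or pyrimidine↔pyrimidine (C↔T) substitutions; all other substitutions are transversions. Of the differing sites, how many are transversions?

The sequences differ at positions 6 (C/G, transversion), 12 (T/A, transversion), 14 (A/T, transversion), 17 (G/A, transition).
Of the 4 differences, 1 transition and 3 transversions, so the answer is 3.

3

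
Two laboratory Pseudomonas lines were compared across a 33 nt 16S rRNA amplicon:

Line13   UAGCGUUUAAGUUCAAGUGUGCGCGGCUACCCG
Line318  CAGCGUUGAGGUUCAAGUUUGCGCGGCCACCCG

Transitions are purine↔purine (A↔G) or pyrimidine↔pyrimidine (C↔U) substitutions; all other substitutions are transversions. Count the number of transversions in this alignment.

2

The sequences differ at positions 1 (U/C, transition), 8 (U/G, transversion), 10 (A/G, transition), 19 (G/U, transversion), 28 (U/C, transition).
Of the 5 differences, 3 transitions and 2 transversions, so the answer is 2.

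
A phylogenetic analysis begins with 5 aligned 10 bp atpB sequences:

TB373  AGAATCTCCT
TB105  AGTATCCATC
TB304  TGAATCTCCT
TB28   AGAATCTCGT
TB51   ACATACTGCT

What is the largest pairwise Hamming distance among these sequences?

Pairwise Hamming distances:
  TB373 vs TB105: 5
  TB373 vs TB304: 1
  TB373 vs TB28: 1
  TB373 vs TB51: 4
  TB105 vs TB304: 6
  TB105 vs TB28: 5
  TB105 vs TB51: 8
  TB304 vs TB28: 2
  TB304 vs TB51: 5
  TB28 vs TB51: 5
The largest is 8, between TB105 and TB51.

8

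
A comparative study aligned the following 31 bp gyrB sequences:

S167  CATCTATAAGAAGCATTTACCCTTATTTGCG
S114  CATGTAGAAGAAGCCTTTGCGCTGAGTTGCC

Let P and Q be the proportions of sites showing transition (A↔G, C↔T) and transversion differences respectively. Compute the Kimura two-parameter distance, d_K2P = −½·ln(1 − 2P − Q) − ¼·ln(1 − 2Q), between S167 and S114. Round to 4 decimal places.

The sequences differ at positions 4 (C/G, transversion), 7 (T/G, transversion), 15 (A/C, transversion), 19 (A/G, transition), 21 (C/G, transversion), 24 (T/G, transversion), 26 (T/G, transversion), 31 (G/C, transversion).
Of the 8 differences, 1 transition and 7 transversions over 31 sites: P = 1/31 = 0.032258, Q = 7/31 = 0.225806.
d = −0.5·ln(0.709678) − 0.25·ln(0.548388) = −0.5·(-0.342944) − 0.25·(-0.600772) = 0.3217.

0.3217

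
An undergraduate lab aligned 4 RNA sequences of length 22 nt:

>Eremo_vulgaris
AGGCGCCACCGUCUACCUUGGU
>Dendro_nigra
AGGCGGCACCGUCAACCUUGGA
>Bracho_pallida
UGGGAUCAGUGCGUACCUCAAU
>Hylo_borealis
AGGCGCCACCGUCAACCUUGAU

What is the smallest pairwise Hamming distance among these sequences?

2

Pairwise Hamming distances:
  Eremo_vulgaris vs Dendro_nigra: 3
  Eremo_vulgaris vs Bracho_pallida: 11
  Eremo_vulgaris vs Hylo_borealis: 2
  Dendro_nigra vs Bracho_pallida: 13
  Dendro_nigra vs Hylo_borealis: 3
  Bracho_pallida vs Hylo_borealis: 11
The smallest is 2, between Eremo_vulgaris and Hylo_borealis.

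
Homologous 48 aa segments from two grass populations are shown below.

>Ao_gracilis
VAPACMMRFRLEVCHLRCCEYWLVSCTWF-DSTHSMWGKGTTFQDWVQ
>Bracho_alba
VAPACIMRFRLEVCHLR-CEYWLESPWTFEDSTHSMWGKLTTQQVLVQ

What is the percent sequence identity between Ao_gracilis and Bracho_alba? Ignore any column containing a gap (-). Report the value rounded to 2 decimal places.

Excluding the 2 gap columns leaves 46 comparable sites.
The sequences differ at positions 6 (M/I), 24 (V/E), 26 (C/P), 27 (T/W), 28 (W/T), 40 (G/L), 43 (F/Q), 45 (D/V), 46 (W/L).
37 of the 46 comparable sites match, so the percent identity is 37/46 × 100 = 80.43%.

80.43%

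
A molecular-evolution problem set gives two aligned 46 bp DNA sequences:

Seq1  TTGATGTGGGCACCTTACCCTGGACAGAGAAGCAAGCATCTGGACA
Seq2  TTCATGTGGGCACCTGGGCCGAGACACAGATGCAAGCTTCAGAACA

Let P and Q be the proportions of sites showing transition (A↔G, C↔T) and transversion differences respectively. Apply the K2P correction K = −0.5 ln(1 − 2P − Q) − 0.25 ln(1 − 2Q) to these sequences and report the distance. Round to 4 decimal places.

0.2883

Mismatches occur at site 3 (G↔C, transversion), site 16 (T↔G, transversion), site 17 (A↔G, transition), site 18 (C↔G, transversion), site 21 (T↔G, transversion), site 22 (G↔A, transition), site 27 (G↔C, transversion), site 31 (A↔T, transversion), site 38 (A↔T, transversion), site 41 (T↔A, transversion), site 43 (G↔A, transition).
Of the 11 differences, 3 transitions and 8 transversions over 46 sites: P = 3/46 = 0.065217, Q = 8/46 = 0.173913.
d = −0.5·ln(0.695653) − 0.25·ln(0.652174) = −0.5·(-0.362904) − 0.25·(-0.427444) = 0.2883.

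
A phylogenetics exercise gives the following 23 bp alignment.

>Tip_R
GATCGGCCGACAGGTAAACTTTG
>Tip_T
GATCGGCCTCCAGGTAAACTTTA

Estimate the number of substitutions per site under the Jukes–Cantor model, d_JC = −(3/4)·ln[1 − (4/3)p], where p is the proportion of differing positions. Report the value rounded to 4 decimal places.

0.1433

The sequences differ at positions 9 (G/T), 10 (A/C), 23 (G/A).
p = 3/23 = 0.130435.
d = −0.75 · ln(1 − (4/3)·0.130435) = −0.75 · ln(0.826087) = −0.75 · (-0.191055) = 0.1433.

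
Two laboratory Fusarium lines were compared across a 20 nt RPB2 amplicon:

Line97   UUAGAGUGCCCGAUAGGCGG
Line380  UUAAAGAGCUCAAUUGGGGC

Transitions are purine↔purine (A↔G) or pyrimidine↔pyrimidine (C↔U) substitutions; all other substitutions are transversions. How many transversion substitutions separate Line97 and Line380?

4

The sequences differ at positions 4 (G/A, transition), 7 (U/A, transversion), 10 (C/U, transition), 12 (G/A, transition), 15 (A/U, transversion), 18 (C/G, transversion), 20 (G/C, transversion).
Of the 7 differences, 3 transitions and 4 transversions, so the answer is 4.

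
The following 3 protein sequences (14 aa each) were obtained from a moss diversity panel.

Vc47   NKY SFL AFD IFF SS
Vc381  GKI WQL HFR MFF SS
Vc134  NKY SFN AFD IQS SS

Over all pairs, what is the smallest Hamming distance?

3

Pairwise Hamming distances:
  Vc47 vs Vc381: 7
  Vc47 vs Vc134: 3
  Vc381 vs Vc134: 10
The smallest is 3, between Vc47 and Vc134.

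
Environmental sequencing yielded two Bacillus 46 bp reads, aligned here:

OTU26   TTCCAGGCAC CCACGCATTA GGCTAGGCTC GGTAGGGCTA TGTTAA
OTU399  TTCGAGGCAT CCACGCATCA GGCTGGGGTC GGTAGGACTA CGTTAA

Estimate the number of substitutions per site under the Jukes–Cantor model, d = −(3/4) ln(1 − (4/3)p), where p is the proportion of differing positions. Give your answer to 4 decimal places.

Mismatches occur at site 4 (C→G), site 10 (C→T), site 19 (T→C), site 25 (A→G), site 28 (C→G), site 37 (G→A), site 41 (T→C).
p = 7/46 = 0.152174.
d = −0.75 · ln(1 − (4/3)·0.152174) = −0.75 · ln(0.797101) = −0.75 · (-0.226774) = 0.1701.

0.1701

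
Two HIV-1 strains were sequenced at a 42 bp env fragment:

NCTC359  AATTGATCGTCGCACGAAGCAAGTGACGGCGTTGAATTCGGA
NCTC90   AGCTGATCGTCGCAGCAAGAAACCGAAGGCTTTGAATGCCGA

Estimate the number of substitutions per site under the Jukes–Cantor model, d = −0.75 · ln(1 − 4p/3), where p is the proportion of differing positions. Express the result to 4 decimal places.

Mismatches occur at site 2 (A/G), site 3 (T/C), site 15 (C/G), site 16 (G/C), site 20 (C/A), site 23 (G/C), site 24 (T/C), site 27 (C/A), site 31 (G/T), site 38 (T/G), site 40 (G/C).
p = 11/42 = 0.261905.
d = −0.75 · ln(1 − (4/3)·0.261905) = −0.75 · ln(0.650793) = −0.75 · (-0.429564) = 0.3222.

0.3222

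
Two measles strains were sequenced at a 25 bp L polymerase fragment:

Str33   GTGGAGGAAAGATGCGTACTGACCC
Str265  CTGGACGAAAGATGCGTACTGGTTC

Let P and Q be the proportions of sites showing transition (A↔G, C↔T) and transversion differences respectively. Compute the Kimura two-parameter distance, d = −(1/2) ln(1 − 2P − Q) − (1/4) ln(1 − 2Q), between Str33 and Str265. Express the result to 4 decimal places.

The sequences differ at positions 1 (G/C, transversion), 6 (G/C, transversion), 22 (A/G, transition), 23 (C/T, transition), 24 (C/T, transition).
Of the 5 differences, 3 transitions and 2 transversions over 25 sites: P = 3/25 = 0.120000, Q = 2/25 = 0.080000.
d = −0.5·ln(0.680000) − 0.25·ln(0.840000) = −0.5·(-0.385662) − 0.25·(-0.174353) = 0.2364.

0.2364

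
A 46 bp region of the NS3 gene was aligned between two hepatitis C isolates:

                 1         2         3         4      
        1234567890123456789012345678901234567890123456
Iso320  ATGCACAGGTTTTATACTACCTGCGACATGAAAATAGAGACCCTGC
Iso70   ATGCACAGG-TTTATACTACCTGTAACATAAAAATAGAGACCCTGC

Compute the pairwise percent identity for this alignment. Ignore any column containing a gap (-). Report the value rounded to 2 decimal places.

93.33%

Excluding the 1 gap column leaves 45 comparable sites.
Differing sites — 24:C/T; 25:G/A; 30:G/A.
42 of the 45 comparable sites match, so the percent identity is 42/45 × 100 = 93.33%.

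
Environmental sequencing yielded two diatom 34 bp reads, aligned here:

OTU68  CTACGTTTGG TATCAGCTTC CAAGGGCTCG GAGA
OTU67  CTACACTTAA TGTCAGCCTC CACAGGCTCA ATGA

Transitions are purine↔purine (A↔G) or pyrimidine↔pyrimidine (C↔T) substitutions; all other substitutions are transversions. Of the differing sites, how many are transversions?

2

Differing sites — 5:G/A (Ti); 6:T/C (Ti); 9:G/A (Ti); 10:G/A (Ti); 12:A/G (Ti); 18:T/C (Ti); 23:A/C (Tv); 24:G/A (Ti); 30:G/A (Ti); 31:G/A (Ti); 32:A/T (Tv).
Of the 11 differences, 9 transitions and 2 transversions, so the answer is 2.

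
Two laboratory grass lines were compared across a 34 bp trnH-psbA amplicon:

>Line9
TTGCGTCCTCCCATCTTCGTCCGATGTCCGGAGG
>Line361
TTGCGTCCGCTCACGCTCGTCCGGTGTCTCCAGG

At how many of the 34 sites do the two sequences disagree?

9

Differing sites — 9:T/G; 11:C/T; 14:T/C; 15:C/G; 16:T/C; 24:A/G; 29:C/T; 30:G/C; 31:G/C.
That gives 9 mismatches out of 34 aligned sites, so the Hamming distance is 9.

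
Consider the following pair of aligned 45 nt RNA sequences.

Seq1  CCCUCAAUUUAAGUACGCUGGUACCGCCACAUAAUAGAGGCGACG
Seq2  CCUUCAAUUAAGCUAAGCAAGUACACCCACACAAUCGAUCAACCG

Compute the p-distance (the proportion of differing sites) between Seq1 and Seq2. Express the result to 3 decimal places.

Mismatches occur at site 3 (C→U), site 10 (U→A), site 12 (A→G), site 13 (G→C), site 16 (C→A), site 19 (U→A), site 20 (G→A), site 25 (C→A), site 26 (G→C), site 32 (U→C), site 36 (A→C), site 39 (G→U), site 40 (G→C), site 41 (C→A), site 42 (G→A), site 43 (A→C).
There are 16 differences over 45 sites, so p = 16/45 = 0.356.

0.356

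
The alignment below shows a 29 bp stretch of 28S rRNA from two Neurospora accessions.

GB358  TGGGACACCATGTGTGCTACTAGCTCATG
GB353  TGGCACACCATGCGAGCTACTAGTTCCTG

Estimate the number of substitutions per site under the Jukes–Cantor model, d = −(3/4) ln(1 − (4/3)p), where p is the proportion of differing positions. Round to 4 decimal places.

The sequences differ at positions 4 (G/C), 13 (T/C), 15 (T/A), 24 (C/T), 27 (A/C).
p = 5/29 = 0.172414.
d = −0.75 · ln(1 − (4/3)·0.172414) = −0.75 · ln(0.770115) = −0.75 · (-0.261215) = 0.1959.

0.1959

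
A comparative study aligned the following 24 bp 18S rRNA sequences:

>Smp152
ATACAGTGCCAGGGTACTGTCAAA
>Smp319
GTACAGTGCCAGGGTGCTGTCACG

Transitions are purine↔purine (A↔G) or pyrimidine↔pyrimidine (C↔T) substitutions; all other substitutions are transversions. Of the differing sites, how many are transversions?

1

Mismatches occur at site 1 (A/G, transition), site 16 (A/G, transition), site 23 (A/C, transversion), site 24 (A/G, transition).
Of the 4 differences, 3 transitions and 1 transversion, so the answer is 1.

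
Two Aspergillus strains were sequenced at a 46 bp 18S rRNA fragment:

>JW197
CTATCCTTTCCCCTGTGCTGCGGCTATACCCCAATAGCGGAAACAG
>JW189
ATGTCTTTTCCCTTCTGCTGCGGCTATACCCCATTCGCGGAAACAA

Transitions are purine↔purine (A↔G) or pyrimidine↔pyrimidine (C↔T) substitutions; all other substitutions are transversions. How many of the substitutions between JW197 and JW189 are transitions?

4

Differing sites — 1:C/A (Tv); 3:A/G (Ti); 6:C/T (Ti); 13:C/T (Ti); 15:G/C (Tv); 34:A/T (Tv); 36:A/C (Tv); 46:G/A (Ti).
Of the 8 differences, 4 transitions and 4 transversions, so the answer is 4.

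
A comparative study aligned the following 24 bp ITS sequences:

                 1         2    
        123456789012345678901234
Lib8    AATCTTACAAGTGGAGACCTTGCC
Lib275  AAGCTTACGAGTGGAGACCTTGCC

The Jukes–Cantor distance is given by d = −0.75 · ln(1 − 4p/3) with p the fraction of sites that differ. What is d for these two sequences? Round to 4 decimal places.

Mismatches occur at site 3 (T/G), site 9 (A/G).
p = 2/24 = 0.083333.
d = −0.75 · ln(1 − (4/3)·0.083333) = −0.75 · ln(0.888889) = −0.75 · (-0.117783) = 0.0883.

0.0883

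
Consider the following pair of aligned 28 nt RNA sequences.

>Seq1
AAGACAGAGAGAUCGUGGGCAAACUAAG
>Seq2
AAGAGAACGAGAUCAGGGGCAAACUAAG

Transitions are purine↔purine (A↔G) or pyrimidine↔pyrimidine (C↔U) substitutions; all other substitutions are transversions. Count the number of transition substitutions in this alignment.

Differing sites — 5:C/G (Tv); 7:G/A (Ti); 8:A/C (Tv); 15:G/A (Ti); 16:U/G (Tv).
Of the 5 differences, 2 transitions and 3 transversions, so the answer is 2.

2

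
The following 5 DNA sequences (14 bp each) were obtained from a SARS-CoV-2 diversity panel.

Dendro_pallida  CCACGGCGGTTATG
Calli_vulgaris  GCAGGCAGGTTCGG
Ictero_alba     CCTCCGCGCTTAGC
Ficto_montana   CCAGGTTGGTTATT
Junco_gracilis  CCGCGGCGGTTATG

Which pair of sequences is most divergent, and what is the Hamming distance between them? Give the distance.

Pairwise Hamming distances:
  Dendro_pallida vs Calli_vulgaris: 6
  Dendro_pallida vs Ictero_alba: 5
  Dendro_pallida vs Ficto_montana: 4
  Dendro_pallida vs Junco_gracilis: 1
  Calli_vulgaris vs Ictero_alba: 9
  Calli_vulgaris vs Ficto_montana: 6
  Calli_vulgaris vs Junco_gracilis: 7
  Ictero_alba vs Ficto_montana: 8
  Ictero_alba vs Junco_gracilis: 5
  Ficto_montana vs Junco_gracilis: 5
The largest is 9, between Calli_vulgaris and Ictero_alba.

9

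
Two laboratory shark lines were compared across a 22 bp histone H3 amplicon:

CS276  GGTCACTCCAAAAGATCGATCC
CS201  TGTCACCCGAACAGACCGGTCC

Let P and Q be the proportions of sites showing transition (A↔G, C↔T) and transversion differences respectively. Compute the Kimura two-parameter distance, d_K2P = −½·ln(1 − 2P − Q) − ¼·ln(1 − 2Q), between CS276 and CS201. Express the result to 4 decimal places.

Mismatches occur at site 1 (G↔T, transversion), site 7 (T↔C, transition), site 9 (C↔G, transversion), site 12 (A↔C, transversion), site 16 (T↔C, transition), site 19 (A↔G, transition).
Of the 6 differences, 3 transitions and 3 transversions over 22 sites: P = 3/22 = 0.136364, Q = 3/22 = 0.136364.
d = −0.5·ln(0.590908) − 0.25·ln(0.727272) = −0.5·(-0.526095) − 0.25·(-0.318455) = 0.3427.

0.3427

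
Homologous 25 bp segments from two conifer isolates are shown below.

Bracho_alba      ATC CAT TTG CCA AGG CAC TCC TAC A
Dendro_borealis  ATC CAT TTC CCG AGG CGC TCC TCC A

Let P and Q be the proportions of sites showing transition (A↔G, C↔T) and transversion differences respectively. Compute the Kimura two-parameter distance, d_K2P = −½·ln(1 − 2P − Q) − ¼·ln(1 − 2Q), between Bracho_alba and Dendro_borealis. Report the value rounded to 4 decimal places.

Differing sites — 9:G/C (Tv); 12:A/G (Ti); 17:A/G (Ti); 23:A/C (Tv).
Of the 4 differences, 2 transitions and 2 transversions over 25 sites: P = 2/25 = 0.080000, Q = 2/25 = 0.080000.
d = −0.5·ln(0.760000) − 0.25·ln(0.840000) = −0.5·(-0.274437) − 0.25·(-0.174353) = 0.1808.

0.1808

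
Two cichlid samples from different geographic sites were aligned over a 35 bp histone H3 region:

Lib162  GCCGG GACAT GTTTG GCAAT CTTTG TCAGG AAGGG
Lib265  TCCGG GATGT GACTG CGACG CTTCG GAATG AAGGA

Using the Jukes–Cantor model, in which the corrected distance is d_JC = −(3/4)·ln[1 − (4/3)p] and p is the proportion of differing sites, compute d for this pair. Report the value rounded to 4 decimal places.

0.5716

The sequences differ at positions 1 (G/T), 8 (C/T), 9 (A/G), 12 (T/A), 13 (T/C), 16 (G/C), 17 (C/G), 19 (A/C), 20 (T/G), 24 (T/C), 26 (T/G), 27 (C/A), 29 (G/T), 35 (G/A).
p = 14/35 = 0.400000.
d = −0.75 · ln(1 − (4/3)·0.400000) = −0.75 · ln(0.466667) = −0.75 · (-0.762139) = 0.5716.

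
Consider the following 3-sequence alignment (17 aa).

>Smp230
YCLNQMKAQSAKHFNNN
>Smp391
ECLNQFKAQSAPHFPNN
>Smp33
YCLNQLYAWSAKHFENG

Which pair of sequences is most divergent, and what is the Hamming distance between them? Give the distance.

7

Pairwise Hamming distances:
  Smp230 vs Smp391: 4
  Smp230 vs Smp33: 5
  Smp391 vs Smp33: 7
The largest is 7, between Smp391 and Smp33.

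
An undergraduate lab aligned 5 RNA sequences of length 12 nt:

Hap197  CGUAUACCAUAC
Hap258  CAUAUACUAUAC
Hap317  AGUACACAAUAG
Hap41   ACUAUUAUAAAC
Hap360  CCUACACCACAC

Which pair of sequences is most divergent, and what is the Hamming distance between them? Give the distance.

7

Pairwise Hamming distances:
  Hap197 vs Hap258: 2
  Hap197 vs Hap317: 4
  Hap197 vs Hap41: 6
  Hap197 vs Hap360: 3
  Hap258 vs Hap317: 5
  Hap258 vs Hap41: 5
  Hap258 vs Hap360: 4
  Hap317 vs Hap41: 7
  Hap317 vs Hap360: 5
  Hap41 vs Hap360: 6
The largest is 7, between Hap317 and Hap41.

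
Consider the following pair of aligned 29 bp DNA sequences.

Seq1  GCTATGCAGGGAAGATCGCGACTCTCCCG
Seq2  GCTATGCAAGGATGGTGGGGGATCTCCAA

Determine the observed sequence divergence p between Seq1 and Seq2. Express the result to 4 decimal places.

0.3103

Mismatches occur at site 9 (G/A), site 13 (A/T), site 15 (A/G), site 17 (C/G), site 19 (C/G), site 21 (A/G), site 22 (C/A), site 28 (C/A), site 29 (G/A).
There are 9 differences over 29 sites, so p = 9/29 = 0.3103.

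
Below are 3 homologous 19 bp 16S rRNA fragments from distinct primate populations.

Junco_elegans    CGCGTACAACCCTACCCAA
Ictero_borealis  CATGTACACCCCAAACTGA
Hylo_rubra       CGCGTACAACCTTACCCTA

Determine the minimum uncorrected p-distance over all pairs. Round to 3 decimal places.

0.105

Pairwise Hamming distances:
  Junco_elegans vs Ictero_borealis: 7
  Junco_elegans vs Hylo_rubra: 2
  Ictero_borealis vs Hylo_rubra: 8
The smallest is 2 mismatches, between Junco_elegans and Hylo_rubra; p = 2/19 = 0.105.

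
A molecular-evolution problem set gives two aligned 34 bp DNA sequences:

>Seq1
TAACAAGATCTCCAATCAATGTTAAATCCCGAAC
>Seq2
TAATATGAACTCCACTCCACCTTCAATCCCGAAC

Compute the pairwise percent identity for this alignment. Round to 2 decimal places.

76.47%

Differing sites — 4:C/T; 6:A/T; 9:T/A; 15:A/C; 18:A/C; 20:T/C; 21:G/C; 24:A/C.
26 of the 34 sites match, so the percent identity is 26/34 × 100 = 76.47%.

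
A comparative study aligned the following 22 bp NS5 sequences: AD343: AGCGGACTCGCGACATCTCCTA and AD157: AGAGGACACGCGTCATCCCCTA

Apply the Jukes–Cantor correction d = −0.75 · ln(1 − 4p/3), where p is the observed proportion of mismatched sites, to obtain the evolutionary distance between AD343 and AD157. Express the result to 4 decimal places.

Mismatches occur at site 3 (C↔A), site 8 (T↔A), site 13 (A↔T), site 18 (T↔C).
p = 4/22 = 0.181818.
d = −0.75 · ln(1 − (4/3)·0.181818) = −0.75 · ln(0.757576) = −0.75 · (-0.277631) = 0.2082.

0.2082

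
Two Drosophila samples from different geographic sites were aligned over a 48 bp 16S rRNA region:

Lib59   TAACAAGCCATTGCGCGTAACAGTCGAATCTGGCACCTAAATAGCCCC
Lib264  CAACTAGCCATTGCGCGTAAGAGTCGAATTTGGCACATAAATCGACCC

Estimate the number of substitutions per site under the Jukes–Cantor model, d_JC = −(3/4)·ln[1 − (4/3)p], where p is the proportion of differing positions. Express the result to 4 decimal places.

The sequences differ at positions 1 (T/C), 5 (A/T), 21 (C/G), 30 (C/T), 37 (C/A), 43 (A/C), 45 (C/A).
p = 7/48 = 0.145833.
d = −0.75 · ln(1 − (4/3)·0.145833) = −0.75 · ln(0.805556) = −0.75 · (-0.216223) = 0.1622.

0.1622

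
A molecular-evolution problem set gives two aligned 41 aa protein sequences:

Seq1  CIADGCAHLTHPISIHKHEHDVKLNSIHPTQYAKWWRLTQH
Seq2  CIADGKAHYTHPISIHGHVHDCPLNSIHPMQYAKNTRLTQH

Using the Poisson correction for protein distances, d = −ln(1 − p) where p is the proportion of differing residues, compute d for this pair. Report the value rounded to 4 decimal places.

The sequences differ at positions 6 (C/K), 9 (L/Y), 17 (K/G), 19 (E/V), 22 (V/C), 23 (K/P), 30 (T/M), 35 (W/N), 36 (W/T).
p = 9/41 = 0.219512.
d = −ln(1 − 0.219512) = −ln(0.780488) = 0.2478.

0.2478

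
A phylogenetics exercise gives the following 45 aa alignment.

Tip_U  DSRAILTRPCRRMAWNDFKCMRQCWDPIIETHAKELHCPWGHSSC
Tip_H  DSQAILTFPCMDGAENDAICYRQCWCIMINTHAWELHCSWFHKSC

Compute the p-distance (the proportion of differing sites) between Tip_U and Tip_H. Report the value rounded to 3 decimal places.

0.378

The sequences differ at positions 3 (R/Q), 8 (R/F), 11 (R/M), 12 (R/D), 13 (M/G), 15 (W/E), 18 (F/A), 19 (K/I), 21 (M/Y), 26 (D/C), 27 (P/I), 28 (I/M), 30 (E/N), 34 (K/W), 39 (P/S), 41 (G/F), 43 (S/K).
There are 17 differences over 45 sites, so p = 17/45 = 0.378.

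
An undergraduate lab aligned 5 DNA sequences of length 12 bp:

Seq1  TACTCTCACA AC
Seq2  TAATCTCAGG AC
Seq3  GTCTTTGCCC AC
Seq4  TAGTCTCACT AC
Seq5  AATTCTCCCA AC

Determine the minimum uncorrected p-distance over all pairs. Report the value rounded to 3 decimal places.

0.167

Pairwise Hamming distances:
  Seq1 vs Seq2: 3
  Seq1 vs Seq3: 6
  Seq1 vs Seq4: 2
  Seq1 vs Seq5: 3
  Seq2 vs Seq3: 8
  Seq2 vs Seq4: 3
  Seq2 vs Seq5: 5
  Seq3 vs Seq4: 7
  Seq3 vs Seq5: 6
  Seq4 vs Seq5: 4
The smallest is 2 mismatches, between Seq1 and Seq4; p = 2/12 = 0.167.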